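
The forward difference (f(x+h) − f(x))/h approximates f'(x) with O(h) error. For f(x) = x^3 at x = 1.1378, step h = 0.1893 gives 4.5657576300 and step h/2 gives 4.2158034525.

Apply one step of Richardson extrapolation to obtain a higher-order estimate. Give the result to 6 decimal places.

3.865849

The method has order 1: 2^1 = 2.
2^1×A(h/2) = 8.4316069050; minus A(h) gives 3.8658492750.
Divide by 2^1 − 1 = 1.
R = 3.8658492750/1 = 3.8658492750
Shift from A(h/2): −0.3499541775.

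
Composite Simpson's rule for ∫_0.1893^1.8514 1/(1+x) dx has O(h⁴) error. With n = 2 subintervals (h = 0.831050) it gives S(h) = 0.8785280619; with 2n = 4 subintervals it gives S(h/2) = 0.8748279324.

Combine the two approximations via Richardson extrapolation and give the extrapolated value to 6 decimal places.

0.874581

Leading term ∝ h^4; use weight 16 = 2^4.
2^4*A(h/2) = 13.9972469184; minus A(h) gives 13.1187188565.
(16*0.8748279324 − 0.8785280619)/(16 − 1) = 0.8745812571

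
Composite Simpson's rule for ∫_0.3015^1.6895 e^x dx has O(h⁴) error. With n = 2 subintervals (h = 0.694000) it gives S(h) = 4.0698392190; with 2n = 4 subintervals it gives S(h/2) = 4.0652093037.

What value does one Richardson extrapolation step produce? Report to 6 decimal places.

4.064901

With r = 4 the leading error scales as h^4, so the weight is 2^4 = 16.
A(h/2) − A(h) = 4.0652093037 − 4.0698392190 = -0.0046299153
Correction (A(h/2) − A(h))/(16 − 1) = (-0.0046299153)/15 = -0.0003086610
R = 4.0652093037 − 0.0003086610 = 4.0649006427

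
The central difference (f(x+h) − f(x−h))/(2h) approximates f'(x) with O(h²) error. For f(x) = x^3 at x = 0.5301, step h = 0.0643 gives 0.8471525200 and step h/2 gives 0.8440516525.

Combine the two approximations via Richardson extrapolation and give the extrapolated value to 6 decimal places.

Order 2 gives 2^r = 4 and 2^r − 1 = 3.
2^2 × A(h/2) = 3.3762066100; minus A(h) gives 2.5290540900.
Divide by 2^2 − 1 = 3.
Extrapolated: 2.5290540900 / 3 = 0.8430180300

0.843018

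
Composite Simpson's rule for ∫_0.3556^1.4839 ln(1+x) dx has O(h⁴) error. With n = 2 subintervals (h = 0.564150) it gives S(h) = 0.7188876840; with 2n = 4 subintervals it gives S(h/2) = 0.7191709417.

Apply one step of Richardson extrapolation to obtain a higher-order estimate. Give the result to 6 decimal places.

Order 4 gives 2^r = 16 and 2^r − 1 = 15.
2^4·A(h/2) = 11.5067350672; minus A(h) gives 10.7878473832.
10.7878473832 ÷ 15 = 0.7191898255
Correction |R − A(h/2)| = 1.888e-05; gap |A(h/2) − A(h)| = 2.833e-04.

0.719190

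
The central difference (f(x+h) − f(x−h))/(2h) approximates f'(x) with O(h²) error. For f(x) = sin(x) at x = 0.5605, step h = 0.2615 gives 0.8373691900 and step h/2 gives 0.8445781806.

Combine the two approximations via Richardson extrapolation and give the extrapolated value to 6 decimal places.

r = 2: numerator weight 4, denominator 3.
4*0.8445781806 = 3.3783127224; subtract 0.8373691900 → 2.5409435324
Divide by 2^2 − 1 = 3.
(4*0.8445781806 − 0.8373691900)/(4 − 1) = 0.8469811775

0.846981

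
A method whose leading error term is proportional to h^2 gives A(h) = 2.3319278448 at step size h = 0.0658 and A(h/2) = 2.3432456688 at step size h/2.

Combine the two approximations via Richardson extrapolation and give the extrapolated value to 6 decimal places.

The method has order 2: 2^2 = 4.
Difference of the inputs: 2.3432456688 − 2.3319278448 = 0.0113178240
Correction (A(h/2) − A(h))/(4 − 1) = 0.0113178240/3 = 0.0037726080
R = 2.3432456688 + 0.0037726080 = 2.3470182768
Correction |R − A(h/2)| = 3.773e-03; gap |A(h/2) − A(h)| = 1.132e-02.

2.347018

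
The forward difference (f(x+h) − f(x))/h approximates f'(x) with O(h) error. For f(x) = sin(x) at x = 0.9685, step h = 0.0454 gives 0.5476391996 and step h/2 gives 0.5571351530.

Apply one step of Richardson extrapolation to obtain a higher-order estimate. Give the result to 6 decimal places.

0.566631

Order 1 gives 2^r = 2 and 2^r − 1 = 1.
A(h/2) − A(h) = 0.5571351530 − 0.5476391996 = 0.0094959534
Divide by 2^1 − 1 = 1: 0.0094959534/1 = 0.0094959534
R = 0.5571351530 + 0.0094959534 = 0.5666311064
Correction |R − A(h/2)| = 9.496e-03; gap |A(h/2) − A(h)| = 9.496e-03.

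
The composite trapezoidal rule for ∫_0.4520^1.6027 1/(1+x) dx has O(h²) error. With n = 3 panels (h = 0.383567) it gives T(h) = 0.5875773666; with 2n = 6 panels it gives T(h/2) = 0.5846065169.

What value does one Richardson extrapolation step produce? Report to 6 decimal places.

0.583616

The method has order 2: 2^2 = 4.
4×0.5846065169 − 0.5875773666 = 1.7508487010
1.7508487010 ÷ 3 = 0.5836162337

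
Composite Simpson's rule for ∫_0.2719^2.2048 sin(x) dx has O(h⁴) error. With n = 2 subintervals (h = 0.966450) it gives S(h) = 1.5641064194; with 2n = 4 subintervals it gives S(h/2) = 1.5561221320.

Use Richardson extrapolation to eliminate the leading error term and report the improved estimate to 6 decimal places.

Leading term ∝ h^4; use weight 16 = 2^4.
Difference of the inputs: 1.5561221320 − 1.5641064194 = -0.0079842874
Correction (A(h/2) − A(h))/(16 − 1) = (-0.0079842874)/15 = -0.0005322858
R = A(h/2) + (A(h/2) − A(h))/15 = 1.5561221320 − 0.0005322858 = 1.5555898462

1.555590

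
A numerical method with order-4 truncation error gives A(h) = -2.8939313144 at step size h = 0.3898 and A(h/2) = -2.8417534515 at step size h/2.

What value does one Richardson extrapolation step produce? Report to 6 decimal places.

r = 4, so 2^r = 16.
16*(-2.8417534515) = -45.4680552240; subtract (-2.8939313144) → -42.5741239096
(-42.5741239096) ÷ 15 = -2.8382749273
Gap between inputs: 5.218e-02; correction applied: +0.0034785242.

-2.838275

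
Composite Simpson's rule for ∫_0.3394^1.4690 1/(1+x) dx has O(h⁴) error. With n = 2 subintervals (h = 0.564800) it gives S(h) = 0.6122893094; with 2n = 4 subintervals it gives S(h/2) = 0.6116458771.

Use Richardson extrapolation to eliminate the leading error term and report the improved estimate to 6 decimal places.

r = 4: numerator weight 16, denominator 15.
16·0.6116458771 − 0.6122893094 = 9.1740447242
(16·0.6116458771 − 0.6122893094)/(16 − 1) = 0.6116029816

0.611603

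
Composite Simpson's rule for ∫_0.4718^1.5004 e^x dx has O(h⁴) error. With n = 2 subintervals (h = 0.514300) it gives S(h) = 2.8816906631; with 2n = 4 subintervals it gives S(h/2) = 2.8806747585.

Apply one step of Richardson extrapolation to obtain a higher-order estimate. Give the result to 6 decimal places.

2.880607

r = 4, so 2^r = 16.
2^4·A(h/2) = 46.0907961360; minus A(h) gives 43.2091054729.
Denominator 16 − 1 = 15.
(16·2.8806747585 − 2.8816906631)/(16 − 1) = 2.8806070315
Shift from A(h/2): −0.0000677270.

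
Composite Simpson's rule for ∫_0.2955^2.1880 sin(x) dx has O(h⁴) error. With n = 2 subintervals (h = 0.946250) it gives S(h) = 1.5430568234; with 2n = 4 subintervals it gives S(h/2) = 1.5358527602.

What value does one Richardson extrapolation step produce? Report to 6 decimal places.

1.535372

r = 4, so 2^r = 16.
Weighted: 24.5736441632 − 1.5430568234 = 23.0305873398
Divide by 2^4 − 1 = 15.
(16*1.5358527602 − 1.5430568234)/(16 − 1) = 1.5353724893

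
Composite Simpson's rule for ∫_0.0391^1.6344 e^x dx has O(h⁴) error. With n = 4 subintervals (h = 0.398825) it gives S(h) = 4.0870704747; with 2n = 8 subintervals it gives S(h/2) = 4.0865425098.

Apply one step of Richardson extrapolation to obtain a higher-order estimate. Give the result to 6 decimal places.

4.086507

The method has order 4: 2^4 = 16.
16·4.0865425098 − 4.0870704747 = 61.2976096821
Denominator 16 − 1 = 15.
(16·4.0865425098 − 4.0870704747)/(16 − 1) = 4.0865073121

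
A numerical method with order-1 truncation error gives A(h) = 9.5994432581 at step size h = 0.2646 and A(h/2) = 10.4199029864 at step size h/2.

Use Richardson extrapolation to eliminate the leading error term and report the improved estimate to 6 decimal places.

11.240363

The method has order 1: 2^1 = 2.
2^1 × A(h/2) = 20.8398059728; minus A(h) gives 11.2403627147.
11.2403627147 ÷ 1 = 11.2403627147
Correction |R − A(h/2)| = 8.205e-01; gap |A(h/2) − A(h)| = 8.205e-01.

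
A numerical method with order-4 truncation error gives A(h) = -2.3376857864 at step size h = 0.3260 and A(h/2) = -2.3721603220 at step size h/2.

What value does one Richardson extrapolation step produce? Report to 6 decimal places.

The method has order 4: 2^4 = 16.
2^4 × A(h/2) = -37.9545651520; minus A(h) gives -35.6168793656.
Denominator 16 − 1 = 15.
Extrapolated: (-35.6168793656) / 15 = -2.3744586244

-2.374459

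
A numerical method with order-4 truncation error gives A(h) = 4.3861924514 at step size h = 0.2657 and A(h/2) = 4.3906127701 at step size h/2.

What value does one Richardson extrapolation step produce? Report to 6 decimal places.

4.390907

With r = 4 the leading error scales as h^4, so the weight is 2^4 = 16.
Top: 16(4.3906127701) − (4.3861924514) = 65.8636118702
Divide by 2^4 − 1 = 15.
So the Richardson estimate is 4.3909074580.
Gap between inputs: 4.420e-03; correction applied: +0.0002946879.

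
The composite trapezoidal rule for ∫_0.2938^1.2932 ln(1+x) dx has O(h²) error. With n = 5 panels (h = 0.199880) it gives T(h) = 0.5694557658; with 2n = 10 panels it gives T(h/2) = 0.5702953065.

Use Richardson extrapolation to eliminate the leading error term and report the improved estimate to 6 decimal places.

0.570575

Order 2 gives 2^r = 4 and 2^r − 1 = 3.
Difference of the inputs: 0.5702953065 − 0.5694557658 = 0.0008395407
Divide by 2^2 − 1 = 3: 0.0008395407/3 = 0.0002798469
R = 0.5702953065 + 0.0002798469 = 0.5705751534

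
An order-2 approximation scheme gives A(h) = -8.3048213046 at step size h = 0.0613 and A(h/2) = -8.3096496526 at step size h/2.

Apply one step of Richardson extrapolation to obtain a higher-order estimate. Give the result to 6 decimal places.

-8.311259

With r = 2 the leading error scales as h^2, so the weight is 2^2 = 4.
Numerator 4*A(h/2) − A(h) = 4*(-8.3096496526) − (-8.3048213046) = -24.9337773058
(-24.9337773058) ÷ 3 = -8.3112591019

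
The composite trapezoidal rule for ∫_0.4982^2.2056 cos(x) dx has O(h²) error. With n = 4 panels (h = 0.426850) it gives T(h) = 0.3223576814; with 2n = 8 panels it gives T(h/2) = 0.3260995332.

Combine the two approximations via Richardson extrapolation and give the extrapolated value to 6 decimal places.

0.327347

With r = 2 the leading error scales as h^2, so the weight is 2^2 = 4.
A(h/2) − A(h) = 0.3260995332 − 0.3223576814 = 0.0037418518
Divide by 2^2 − 1 = 3: 0.0037418518/3 = 0.0012472839
R = 0.3260995332 + 0.0012472839 = 0.3273468171
Correction |R − A(h/2)| = 1.247e-03; gap |A(h/2) − A(h)| = 3.742e-03.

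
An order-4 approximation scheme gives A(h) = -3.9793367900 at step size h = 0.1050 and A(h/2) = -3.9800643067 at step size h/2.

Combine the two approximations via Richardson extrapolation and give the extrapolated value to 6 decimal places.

With r = 4 the leading error scales as h^4, so the weight is 2^4 = 16.
Weighted: (-63.6810289072) − (-3.9793367900) = -59.7016921172
R = (-59.7016921172)/15 = -3.9801128078
Gap between inputs: 7.275e-04; correction applied: −0.0000485011.

-3.980113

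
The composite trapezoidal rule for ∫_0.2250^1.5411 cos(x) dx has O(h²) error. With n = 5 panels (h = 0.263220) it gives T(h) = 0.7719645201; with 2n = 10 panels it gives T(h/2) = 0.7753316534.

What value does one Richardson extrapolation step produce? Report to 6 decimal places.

With r = 2 the leading error scales as h^2, so the weight is 2^2 = 4.
4*0.7753316534 = 3.1013266136; subtract 0.7719645201 → 2.3293620935
Denominator 4 − 1 = 3.
Result: 0.7764540312

0.776454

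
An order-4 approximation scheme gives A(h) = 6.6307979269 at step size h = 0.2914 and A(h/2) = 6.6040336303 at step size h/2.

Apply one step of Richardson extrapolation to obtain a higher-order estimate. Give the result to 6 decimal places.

6.602249

Error is O(h^4); halving h shrinks it by 2^4 = 16.
2^4×A(h/2) = 105.6645380848; minus A(h) gives 99.0337401579.
Extrapolated: 99.0337401579 / 15 = 6.6022493439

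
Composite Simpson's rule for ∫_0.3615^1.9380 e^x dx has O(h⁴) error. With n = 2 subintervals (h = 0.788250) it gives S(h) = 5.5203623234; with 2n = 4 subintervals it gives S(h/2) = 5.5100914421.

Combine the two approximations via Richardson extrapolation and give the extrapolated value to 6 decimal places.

5.509407

r = 4, so 2^r = 16.
Numerator 16 × A(h/2) − A(h) = 16 × 5.5100914421 − 5.5203623234 = 82.6411007502
Divide by 2^4 − 1 = 15.
R = 82.6411007502/15 = 5.5094067167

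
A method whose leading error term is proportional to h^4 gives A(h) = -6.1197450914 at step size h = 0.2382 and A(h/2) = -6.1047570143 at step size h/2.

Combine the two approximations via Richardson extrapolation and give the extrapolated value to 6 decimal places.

-6.103758

Method order is 4; weight 2^4 = 16.
2^4·A(h/2) = -97.6761122288; minus A(h) gives -91.5563671374.
(16·(-6.1047570143) − (-6.1197450914))/(16 − 1) = -6.1037578092
Correction |R − A(h/2)| = 9.992e-04; gap |A(h/2) − A(h)| = 1.499e-02.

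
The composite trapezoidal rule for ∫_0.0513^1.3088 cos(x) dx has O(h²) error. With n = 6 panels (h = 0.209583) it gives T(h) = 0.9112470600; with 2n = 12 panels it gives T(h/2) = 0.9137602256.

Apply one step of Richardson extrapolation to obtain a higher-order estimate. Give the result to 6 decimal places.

0.914598

Order 2 gives 2^r = 4 and 2^r − 1 = 3.
Top: 4(0.9137602256) − (0.9112470600) = 2.7437938424
(4 × 0.9137602256 − 0.9112470600)/(4 − 1) = 0.9145979475
Shift from A(h/2): +0.0008377219.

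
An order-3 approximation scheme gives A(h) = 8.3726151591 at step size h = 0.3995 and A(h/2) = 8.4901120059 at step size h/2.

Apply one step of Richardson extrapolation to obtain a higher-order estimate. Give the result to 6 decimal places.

With r = 3 the leading error scales as h^3, so the weight is 2^3 = 8.
8*8.4901120059 − 8.3726151591 = 59.5482808881
(8*8.4901120059 − 8.3726151591)/(8 − 1) = 8.5068972697
Shift from A(h/2): +0.0167852638.

8.506897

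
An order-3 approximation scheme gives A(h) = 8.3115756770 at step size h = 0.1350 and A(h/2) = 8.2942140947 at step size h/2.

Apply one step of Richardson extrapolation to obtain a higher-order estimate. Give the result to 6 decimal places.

With r = 3 the leading error scales as h^3, so the weight is 2^3 = 8.
Weighted: 66.3537127576 − 8.3115756770 = 58.0421370806
Divide by 2^3 − 1 = 7.
So the Richardson estimate is 8.2917338687.
Gap between inputs: 1.736e-02; correction applied: −0.0024802260.

8.291734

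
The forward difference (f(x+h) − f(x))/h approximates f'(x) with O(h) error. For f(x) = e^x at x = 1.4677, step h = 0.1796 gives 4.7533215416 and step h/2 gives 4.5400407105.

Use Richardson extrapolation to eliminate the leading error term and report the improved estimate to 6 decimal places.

Leading term ∝ h^1; use weight 2 = 2^1.
Weighted: 9.0800814210 − 4.7533215416 = 4.3267598794
R = 4.3267598794/1 = 4.3267598794

4.326760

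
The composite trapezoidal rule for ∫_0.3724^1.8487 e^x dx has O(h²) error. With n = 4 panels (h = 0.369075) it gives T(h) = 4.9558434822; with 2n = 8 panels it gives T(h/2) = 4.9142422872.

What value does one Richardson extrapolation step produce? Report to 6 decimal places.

r = 2, so 2^r = 4.
Numerator 4·A(h/2) − A(h) = 4·4.9142422872 − 4.9558434822 = 14.7011256666
Divide by 2^2 − 1 = 3.
14.7011256666 ÷ 3 = 4.9003752222
Shift from A(h/2): −0.0138670650.

4.900375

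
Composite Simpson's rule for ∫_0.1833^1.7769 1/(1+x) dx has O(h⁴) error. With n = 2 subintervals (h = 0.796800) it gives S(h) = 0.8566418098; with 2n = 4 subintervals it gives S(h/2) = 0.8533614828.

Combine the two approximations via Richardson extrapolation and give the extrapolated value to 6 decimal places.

Order 4 gives 2^r = 16 and 2^r − 1 = 15.
Weighted: 13.6537837248 − 0.8566418098 = 12.7971419150
12.7971419150 ÷ 15 = 0.8531427943

0.853143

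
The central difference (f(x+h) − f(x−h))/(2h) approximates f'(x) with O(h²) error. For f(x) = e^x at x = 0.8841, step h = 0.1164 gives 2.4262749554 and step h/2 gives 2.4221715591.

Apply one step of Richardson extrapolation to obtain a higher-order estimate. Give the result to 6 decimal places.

With r = 2 the leading error scales as h^2, so the weight is 2^2 = 4.
Numerator 4 × A(h/2) − A(h) = 4 × 2.4221715591 − 2.4262749554 = 7.2624112810
(4 × 2.4221715591 − 2.4262749554)/(4 − 1) = 2.4208037603
Gap between inputs: 4.103e-03; correction applied: −0.0013677988.

2.420804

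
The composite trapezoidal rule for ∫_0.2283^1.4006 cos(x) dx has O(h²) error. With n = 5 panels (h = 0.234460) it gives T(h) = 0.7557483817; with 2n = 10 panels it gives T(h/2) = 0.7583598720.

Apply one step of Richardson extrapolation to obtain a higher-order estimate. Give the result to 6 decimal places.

0.759230

r = 2: numerator weight 4, denominator 3.
Difference of the inputs: 0.7583598720 − 0.7557483817 = 0.0026114903
Divide by 2^2 − 1 = 3: 0.0026114903/3 = 0.0008704968
R = 0.7583598720 + 0.0008704968 = 0.7592303688
Correction |R − A(h/2)| = 8.705e-04; gap |A(h/2) − A(h)| = 2.611e-03.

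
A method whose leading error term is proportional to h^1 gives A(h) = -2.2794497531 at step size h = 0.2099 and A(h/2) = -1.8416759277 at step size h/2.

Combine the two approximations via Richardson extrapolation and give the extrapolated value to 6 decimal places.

Method order is 1; weight 2^1 = 2.
2·(-1.8416759277) = -3.6833518554; (-3.6833518554) − (-2.2794497531) = -1.4039021023
Divide by 2^1 − 1 = 1.
So the Richardson estimate is -1.4039021023.

-1.403902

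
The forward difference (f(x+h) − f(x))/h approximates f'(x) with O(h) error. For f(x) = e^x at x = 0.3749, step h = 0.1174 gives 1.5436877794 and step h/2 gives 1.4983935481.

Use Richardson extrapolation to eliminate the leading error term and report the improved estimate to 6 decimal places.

r = 1, so 2^r = 2.
2^1·A(h/2) = 2.9967870962; minus A(h) gives 1.4530993168.
Extrapolated: 1.4530993168 / 1 = 1.4530993168
Correction |R − A(h/2)| = 4.529e-02; gap |A(h/2) − A(h)| = 4.529e-02.

1.453099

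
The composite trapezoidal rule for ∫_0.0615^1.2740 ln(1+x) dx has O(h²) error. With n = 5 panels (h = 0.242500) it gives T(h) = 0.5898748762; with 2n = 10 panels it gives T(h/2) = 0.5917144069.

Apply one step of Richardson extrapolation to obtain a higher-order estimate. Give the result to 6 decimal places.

0.592328

Error is O(h^2); halving h shrinks it by 2^2 = 4.
Top: 4(0.5917144069) − (0.5898748762) = 1.7769827514
R = 1.7769827514/3 = 0.5923275838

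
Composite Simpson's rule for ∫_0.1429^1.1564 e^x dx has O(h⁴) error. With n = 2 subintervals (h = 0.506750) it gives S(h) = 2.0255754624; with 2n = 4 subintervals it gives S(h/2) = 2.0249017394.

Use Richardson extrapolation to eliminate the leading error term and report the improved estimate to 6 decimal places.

Method order is 4; weight 2^4 = 16.
Numerator 16*A(h/2) − A(h) = 16*2.0249017394 − 2.0255754624 = 30.3728523680
Denominator 16 − 1 = 15.
Extrapolated: 30.3728523680 / 15 = 2.0248568245

2.024857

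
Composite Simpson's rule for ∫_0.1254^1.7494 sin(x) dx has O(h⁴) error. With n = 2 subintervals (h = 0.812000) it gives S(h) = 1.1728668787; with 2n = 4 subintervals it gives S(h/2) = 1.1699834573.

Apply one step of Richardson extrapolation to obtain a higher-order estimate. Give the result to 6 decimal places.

1.169791

With r = 4 the leading error scales as h^4, so the weight is 2^4 = 16.
Top: 16(1.1699834573) − (1.1728668787) = 17.5468684381
Denominator 16 − 1 = 15.
R = 17.5468684381/15 = 1.1697912292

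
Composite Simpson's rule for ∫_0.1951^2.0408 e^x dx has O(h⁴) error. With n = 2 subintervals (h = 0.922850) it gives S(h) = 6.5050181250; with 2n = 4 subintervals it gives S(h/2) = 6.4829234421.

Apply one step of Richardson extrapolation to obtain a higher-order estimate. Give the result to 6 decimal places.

6.481450

Error is O(h^4); halving h shrinks it by 2^4 = 16.
2^4·A(h/2) = 103.7267750736; minus A(h) gives 97.2217569486.
Denominator 16 − 1 = 15.
R = 97.2217569486/15 = 6.4814504632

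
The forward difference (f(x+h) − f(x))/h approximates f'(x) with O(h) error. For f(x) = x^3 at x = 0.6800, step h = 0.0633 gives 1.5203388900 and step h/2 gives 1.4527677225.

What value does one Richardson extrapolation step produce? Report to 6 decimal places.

The method has order 1: 2^1 = 2.
Weighted: 2.9055354450 − 1.5203388900 = 1.3851965550
Denominator 2 − 1 = 1.
R = 1.3851965550/1 = 1.3851965550
Correction |R − A(h/2)| = 6.757e-02; gap |A(h/2) − A(h)| = 6.757e-02.

1.385197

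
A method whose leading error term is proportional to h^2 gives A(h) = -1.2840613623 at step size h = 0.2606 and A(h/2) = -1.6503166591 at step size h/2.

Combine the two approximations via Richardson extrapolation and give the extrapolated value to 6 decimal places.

-1.772402

The method has order 2: 2^2 = 4.
Top: 4(-1.6503166591) − (-1.2840613623) = -5.3172052741
(-5.3172052741) ÷ 3 = -1.7724017580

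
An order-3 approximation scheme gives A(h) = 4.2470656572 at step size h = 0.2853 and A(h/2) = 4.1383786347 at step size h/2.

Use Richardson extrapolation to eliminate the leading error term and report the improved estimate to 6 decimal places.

4.122852

Method order is 3; weight 2^3 = 8.
8*4.1383786347 − 4.2470656572 = 28.8599634204
(8*4.1383786347 − 4.2470656572)/(8 − 1) = 4.1228519172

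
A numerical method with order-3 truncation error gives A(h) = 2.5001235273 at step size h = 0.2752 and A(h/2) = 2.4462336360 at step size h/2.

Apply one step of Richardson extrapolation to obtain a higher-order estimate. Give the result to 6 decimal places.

r = 3, so 2^r = 8.
Weighted: 19.5698690880 − 2.5001235273 = 17.0697455607
Denominator 8 − 1 = 7.
R = 17.0697455607/7 = 2.4385350801
Gap between inputs: 5.389e-02; correction applied: −0.0076985559.

2.438535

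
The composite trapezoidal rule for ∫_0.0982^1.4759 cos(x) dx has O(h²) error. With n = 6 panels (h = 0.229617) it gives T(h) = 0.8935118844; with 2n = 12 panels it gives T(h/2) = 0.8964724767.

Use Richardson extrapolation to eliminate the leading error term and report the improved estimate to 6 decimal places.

0.897459

r = 2, so 2^r = 4.
4×0.8964724767 = 3.5858899068; 3.5858899068 − 0.8935118844 = 2.6923780224
Extrapolated: 2.6923780224 / 3 = 0.8974593408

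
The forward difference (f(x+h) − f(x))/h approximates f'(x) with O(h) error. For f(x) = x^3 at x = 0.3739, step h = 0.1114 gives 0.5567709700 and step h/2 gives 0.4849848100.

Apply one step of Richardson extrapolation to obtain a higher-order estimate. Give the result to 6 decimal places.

0.413199

r = 1, so 2^r = 2.
Numerator 2 × A(h/2) − A(h) = 2 × 0.4849848100 − 0.5567709700 = 0.4131986500
Divide by 2^1 − 1 = 1.
So the Richardson estimate is 0.4131986500.
Gap between inputs: 7.179e-02; correction applied: −0.0717861600.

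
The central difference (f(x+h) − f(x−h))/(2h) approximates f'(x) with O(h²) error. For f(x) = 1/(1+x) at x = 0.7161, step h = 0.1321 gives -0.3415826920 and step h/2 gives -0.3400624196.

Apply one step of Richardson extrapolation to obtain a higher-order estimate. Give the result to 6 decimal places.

With r = 2 the leading error scales as h^2, so the weight is 2^2 = 4.
4·(-0.3400624196) − (-0.3415826920) = -1.0186669864
Extrapolated: (-1.0186669864) / 3 = -0.3395556621

-0.339556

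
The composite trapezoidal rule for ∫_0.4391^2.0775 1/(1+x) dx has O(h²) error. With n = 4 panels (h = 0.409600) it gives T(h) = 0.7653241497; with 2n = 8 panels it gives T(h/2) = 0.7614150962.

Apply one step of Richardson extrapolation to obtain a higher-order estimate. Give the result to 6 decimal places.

0.760112

Leading term ∝ h^2; use weight 4 = 2^2.
2^2 × A(h/2) = 3.0456603848; minus A(h) gives 2.2803362351.
Divide by 2^2 − 1 = 3.
R = 2.2803362351/3 = 0.7601120784
Correction |R − A(h/2)| = 1.303e-03; gap |A(h/2) − A(h)| = 3.909e-03.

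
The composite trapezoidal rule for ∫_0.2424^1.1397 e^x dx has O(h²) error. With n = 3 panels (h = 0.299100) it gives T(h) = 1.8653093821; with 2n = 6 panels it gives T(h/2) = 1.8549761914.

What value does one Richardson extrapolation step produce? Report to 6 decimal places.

1.851532

Error is O(h^2); halving h shrinks it by 2^2 = 4.
Difference of the inputs: 1.8549761914 − 1.8653093821 = -0.0103331907
Correction (A(h/2) − A(h))/(4 − 1) = (-0.0103331907)/3 = -0.0034443969
R = 1.8549761914 − 0.0034443969 = 1.8515317945
Correction |R − A(h/2)| = 3.444e-03; gap |A(h/2) − A(h)| = 1.033e-02.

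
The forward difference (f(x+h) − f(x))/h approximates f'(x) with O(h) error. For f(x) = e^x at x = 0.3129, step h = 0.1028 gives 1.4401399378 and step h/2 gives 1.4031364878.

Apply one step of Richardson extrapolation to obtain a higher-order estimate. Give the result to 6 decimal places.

With r = 1 the leading error scales as h^1, so the weight is 2^1 = 2.
Numerator 2 × A(h/2) − A(h) = 2 × 1.4031364878 − 1.4401399378 = 1.3661330378
Denominator 2 − 1 = 1.
(2 × 1.4031364878 − 1.4401399378)/(2 − 1) = 1.3661330378
Correction |R − A(h/2)| = 3.700e-02; gap |A(h/2) − A(h)| = 3.700e-02.

1.366133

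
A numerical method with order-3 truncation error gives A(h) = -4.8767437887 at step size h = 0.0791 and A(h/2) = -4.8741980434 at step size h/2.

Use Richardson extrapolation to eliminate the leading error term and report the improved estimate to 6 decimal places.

-4.873834

The method has order 3: 2^3 = 8.
2^3·A(h/2) = -38.9935843472; minus A(h) gives -34.1168405585.
Divide by 2^3 − 1 = 7.
Extrapolated: (-34.1168405585) / 7 = -4.8738343655
Shift from A(h/2): +0.0003636779.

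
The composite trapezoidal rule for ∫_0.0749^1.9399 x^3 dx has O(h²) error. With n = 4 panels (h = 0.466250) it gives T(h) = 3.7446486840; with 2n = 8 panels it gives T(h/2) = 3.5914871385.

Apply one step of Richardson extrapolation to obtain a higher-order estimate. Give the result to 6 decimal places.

The method has order 2: 2^2 = 4.
Numerator 4 × A(h/2) − A(h) = 4 × 3.5914871385 − 3.7446486840 = 10.6212998700
Divide by 2^2 − 1 = 3.
Extrapolated: 10.6212998700 / 3 = 3.5404332900

3.540433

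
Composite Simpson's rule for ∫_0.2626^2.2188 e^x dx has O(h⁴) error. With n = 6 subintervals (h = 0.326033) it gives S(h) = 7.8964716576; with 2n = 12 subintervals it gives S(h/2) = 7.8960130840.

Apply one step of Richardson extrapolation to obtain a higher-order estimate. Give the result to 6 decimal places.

7.895983

r = 4: numerator weight 16, denominator 15.
Top: 16(7.8960130840) − (7.8964716576) = 118.4397376864
Divide by 2^4 − 1 = 15.
Extrapolated: 118.4397376864 / 15 = 7.8959825124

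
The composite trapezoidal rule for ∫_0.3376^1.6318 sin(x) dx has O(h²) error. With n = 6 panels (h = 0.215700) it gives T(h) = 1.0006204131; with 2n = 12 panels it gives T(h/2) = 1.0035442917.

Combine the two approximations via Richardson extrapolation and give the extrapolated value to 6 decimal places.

1.004519

Error is O(h^2); halving h shrinks it by 2^2 = 4.
Weighted: 4.0141771668 − 1.0006204131 = 3.0135567537
Denominator 4 − 1 = 3.
Result: 1.0045189179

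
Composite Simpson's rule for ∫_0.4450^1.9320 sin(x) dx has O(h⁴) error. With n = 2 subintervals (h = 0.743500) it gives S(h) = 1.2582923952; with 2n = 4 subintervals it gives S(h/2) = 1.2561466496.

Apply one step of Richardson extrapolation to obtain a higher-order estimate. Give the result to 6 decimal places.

1.256004

Leading term ∝ h^4; use weight 16 = 2^4.
2^4×A(h/2) = 20.0983463936; minus A(h) gives 18.8400539984.
R = 18.8400539984/15 = 1.2560035999
Correction |R − A(h/2)| = 1.430e-04; gap |A(h/2) − A(h)| = 2.146e-03.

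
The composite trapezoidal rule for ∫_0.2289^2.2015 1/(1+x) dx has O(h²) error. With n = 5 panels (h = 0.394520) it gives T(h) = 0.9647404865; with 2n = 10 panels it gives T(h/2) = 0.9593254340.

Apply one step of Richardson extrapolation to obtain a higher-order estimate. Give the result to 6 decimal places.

r = 2: numerator weight 4, denominator 3.
A(h/2) − A(h) = 0.9593254340 − 0.9647404865 = -0.0054150525
Correction (A(h/2) − A(h))/(4 − 1) = (-0.0054150525)/3 = -0.0018050175
R = 0.9593254340 − 0.0018050175 = 0.9575204165
Correction |R − A(h/2)| = 1.805e-03; gap |A(h/2) − A(h)| = 5.415e-03.

0.957520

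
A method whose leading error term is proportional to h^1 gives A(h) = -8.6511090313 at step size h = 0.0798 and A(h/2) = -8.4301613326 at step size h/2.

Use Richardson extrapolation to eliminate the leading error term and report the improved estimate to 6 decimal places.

-8.209214

The method has order 1: 2^1 = 2.
2·(-8.4301613326) = -16.8603226652; subtract (-8.6511090313) → -8.2092136339
Extrapolated: (-8.2092136339) / 1 = -8.2092136339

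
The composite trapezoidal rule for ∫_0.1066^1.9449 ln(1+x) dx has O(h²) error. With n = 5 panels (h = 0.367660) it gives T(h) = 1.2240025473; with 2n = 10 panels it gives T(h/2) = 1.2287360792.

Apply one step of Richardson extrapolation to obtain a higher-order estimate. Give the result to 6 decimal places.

1.230314

r = 2, so 2^r = 4.
4×1.2287360792 = 4.9149443168; subtract 1.2240025473 → 3.6909417695
Denominator 4 − 1 = 3.
(4×1.2287360792 − 1.2240025473)/(4 − 1) = 1.2303139232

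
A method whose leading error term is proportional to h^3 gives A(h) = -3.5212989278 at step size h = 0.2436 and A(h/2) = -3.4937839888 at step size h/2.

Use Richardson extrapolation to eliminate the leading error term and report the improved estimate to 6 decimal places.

The method has order 3: 2^3 = 8.
8*(-3.4937839888) = -27.9502719104; (-27.9502719104) − (-3.5212989278) = -24.4289729826
Divide by 2^3 − 1 = 7.
(8*(-3.4937839888) − (-3.5212989278))/(8 − 1) = -3.4898532832

-3.489853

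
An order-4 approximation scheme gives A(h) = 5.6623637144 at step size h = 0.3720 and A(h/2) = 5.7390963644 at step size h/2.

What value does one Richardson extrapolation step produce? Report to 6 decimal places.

5.744212

Method order is 4; weight 2^4 = 16.
Weighted: 91.8255418304 − 5.6623637144 = 86.1631781160
Extrapolated: 86.1631781160 / 15 = 5.7442118744
Correction |R − A(h/2)| = 5.116e-03; gap |A(h/2) − A(h)| = 7.673e-02.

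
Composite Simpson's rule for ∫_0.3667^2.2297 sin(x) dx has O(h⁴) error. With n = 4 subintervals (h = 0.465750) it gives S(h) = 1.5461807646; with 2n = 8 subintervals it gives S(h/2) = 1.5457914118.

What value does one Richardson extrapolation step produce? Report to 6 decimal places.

r = 4: numerator weight 16, denominator 15.
Numerator 16·A(h/2) − A(h) = 16·1.5457914118 − 1.5461807646 = 23.1864818242
Denominator 16 − 1 = 15.
Extrapolated: 23.1864818242 / 15 = 1.5457654549

1.545765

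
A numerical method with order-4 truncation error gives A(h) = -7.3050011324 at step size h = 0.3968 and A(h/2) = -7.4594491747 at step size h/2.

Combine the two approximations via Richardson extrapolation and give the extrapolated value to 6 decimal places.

Method order is 4; weight 2^4 = 16.
Numerator 16*A(h/2) − A(h) = 16*(-7.4594491747) − (-7.3050011324) = -112.0461856628
(16*(-7.4594491747) − (-7.3050011324))/(16 − 1) = -7.4697457109

-7.469746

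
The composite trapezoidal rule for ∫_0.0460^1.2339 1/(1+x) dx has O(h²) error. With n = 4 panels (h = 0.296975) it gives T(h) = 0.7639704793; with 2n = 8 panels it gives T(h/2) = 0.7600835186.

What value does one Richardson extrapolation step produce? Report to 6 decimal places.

Method order is 2; weight 2^2 = 4.
4*0.7600835186 = 3.0403340744; 3.0403340744 − 0.7639704793 = 2.2763635951
Divide by 2^2 − 1 = 3.
So the Richardson estimate is 0.7587878650.
Shift from A(h/2): −0.0012956536.

0.758788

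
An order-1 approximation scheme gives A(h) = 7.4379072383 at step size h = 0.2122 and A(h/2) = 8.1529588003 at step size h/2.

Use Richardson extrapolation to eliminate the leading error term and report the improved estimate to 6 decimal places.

8.868010

Error is O(h^1); halving h shrinks it by 2^1 = 2.
2^1 × A(h/2) = 16.3059176006; minus A(h) gives 8.8680103623.
Denominator 2 − 1 = 1.
(2 × 8.1529588003 − 7.4379072383)/(2 − 1) = 8.8680103623
Correction |R − A(h/2)| = 7.151e-01; gap |A(h/2) − A(h)| = 7.151e-01.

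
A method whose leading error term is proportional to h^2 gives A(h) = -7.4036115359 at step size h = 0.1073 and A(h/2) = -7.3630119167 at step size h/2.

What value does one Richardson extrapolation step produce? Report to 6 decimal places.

Method order is 2; weight 2^2 = 4.
Difference of the inputs: -7.3630119167 − (-7.4036115359) = 0.0405996192
Correction (A(h/2) − A(h))/(4 − 1) = 0.0405996192/3 = 0.0135332064
R = A(h/2) + (A(h/2) − A(h))/3 = -7.3630119167 + 0.0135332064 = -7.3494787103

-7.349479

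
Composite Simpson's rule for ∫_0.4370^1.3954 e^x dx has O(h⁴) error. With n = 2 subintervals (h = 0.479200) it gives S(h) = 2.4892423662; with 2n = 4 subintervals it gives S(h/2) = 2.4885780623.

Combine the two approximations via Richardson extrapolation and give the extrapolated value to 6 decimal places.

Leading term ∝ h^4; use weight 16 = 2^4.
Numerator 16 × A(h/2) − A(h) = 16 × 2.4885780623 − 2.4892423662 = 37.3280066306
Denominator 16 − 1 = 15.
Result: 2.4885337754
Correction |R − A(h/2)| = 4.429e-05; gap |A(h/2) − A(h)| = 6.643e-04.

2.488534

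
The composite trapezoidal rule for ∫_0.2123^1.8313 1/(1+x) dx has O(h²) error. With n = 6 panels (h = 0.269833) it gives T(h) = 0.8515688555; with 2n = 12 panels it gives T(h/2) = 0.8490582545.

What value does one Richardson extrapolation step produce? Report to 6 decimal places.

r = 2, so 2^r = 4.
4*0.8490582545 = 3.3962330180; subtract 0.8515688555 → 2.5446641625
R = 2.5446641625/3 = 0.8482213875
Correction |R − A(h/2)| = 8.369e-04; gap |A(h/2) − A(h)| = 2.511e-03.

0.848221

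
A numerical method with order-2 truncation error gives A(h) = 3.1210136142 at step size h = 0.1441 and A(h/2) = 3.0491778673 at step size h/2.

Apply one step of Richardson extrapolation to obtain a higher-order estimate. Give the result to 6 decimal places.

3.025233

Leading term ∝ h^2; use weight 4 = 2^2.
A(h/2) − A(h) = 3.0491778673 − 3.1210136142 = -0.0718357469
Divide by 2^2 − 1 = 3: (-0.0718357469)/3 = -0.0239452490
R = 3.0491778673 − 0.0239452490 = 3.0252326183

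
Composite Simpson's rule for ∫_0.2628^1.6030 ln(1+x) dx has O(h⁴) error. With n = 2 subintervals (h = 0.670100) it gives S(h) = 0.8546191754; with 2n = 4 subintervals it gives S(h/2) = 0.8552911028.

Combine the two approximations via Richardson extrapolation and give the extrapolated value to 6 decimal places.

0.855336

The method has order 4: 2^4 = 16.
Top: 16(0.8552911028) − (0.8546191754) = 12.8300384694
Denominator 16 − 1 = 15.
Extrapolated: 12.8300384694 / 15 = 0.8553358980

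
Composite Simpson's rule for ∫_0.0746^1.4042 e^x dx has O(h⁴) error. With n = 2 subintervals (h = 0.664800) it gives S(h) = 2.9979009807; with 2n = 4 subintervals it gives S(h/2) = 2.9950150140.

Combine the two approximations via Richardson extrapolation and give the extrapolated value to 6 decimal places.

With r = 4 the leading error scales as h^4, so the weight is 2^4 = 16.
16*2.9950150140 = 47.9202402240; 47.9202402240 − 2.9979009807 = 44.9223392433
Extrapolated: 44.9223392433 / 15 = 2.9948226162

2.994823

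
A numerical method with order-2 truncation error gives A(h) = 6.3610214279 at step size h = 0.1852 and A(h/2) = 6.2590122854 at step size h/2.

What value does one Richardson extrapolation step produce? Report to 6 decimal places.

6.225009

r = 2, so 2^r = 4.
Top: 4(6.2590122854) − (6.3610214279) = 18.6750277137
Divide by 2^2 − 1 = 3.
Result: 6.2250092379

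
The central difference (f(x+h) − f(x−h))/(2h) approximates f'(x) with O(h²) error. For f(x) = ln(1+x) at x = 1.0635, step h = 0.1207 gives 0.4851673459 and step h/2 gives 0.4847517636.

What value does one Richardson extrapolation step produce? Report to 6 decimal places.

Leading term ∝ h^2; use weight 4 = 2^2.
A(h/2) − A(h) = 0.4847517636 − 0.4851673459 = -0.0004155823
Correction (A(h/2) − A(h))/(4 − 1) = (-0.0004155823)/3 = -0.0001385274
R = 0.4847517636 − 0.0001385274 = 0.4846132362

0.484613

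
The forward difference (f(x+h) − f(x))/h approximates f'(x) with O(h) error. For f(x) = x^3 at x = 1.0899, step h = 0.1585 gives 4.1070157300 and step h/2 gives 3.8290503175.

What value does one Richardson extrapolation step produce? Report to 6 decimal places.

The method has order 1: 2^1 = 2.
A(h/2) − A(h) = 3.8290503175 − 4.1070157300 = -0.2779654125
Divide by 2^1 − 1 = 1: (-0.2779654125)/1 = -0.2779654125
R = 3.8290503175 − 0.2779654125 = 3.5510849050
Shift from A(h/2): −0.2779654125.

3.551085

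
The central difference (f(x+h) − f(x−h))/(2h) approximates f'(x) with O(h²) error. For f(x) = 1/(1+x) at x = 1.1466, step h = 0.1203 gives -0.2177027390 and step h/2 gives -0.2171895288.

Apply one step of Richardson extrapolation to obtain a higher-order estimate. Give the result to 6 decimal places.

-0.217018

With r = 2 the leading error scales as h^2, so the weight is 2^2 = 4.
2^2*A(h/2) = -0.8687581152; minus A(h) gives -0.6510553762.
Extrapolated: (-0.6510553762) / 3 = -0.2170184587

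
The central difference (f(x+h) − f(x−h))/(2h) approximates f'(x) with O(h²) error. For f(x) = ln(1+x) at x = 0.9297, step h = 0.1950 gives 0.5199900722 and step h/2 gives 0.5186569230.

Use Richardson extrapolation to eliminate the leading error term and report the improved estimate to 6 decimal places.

r = 2: numerator weight 4, denominator 3.
Top: 4(0.5186569230) − (0.5199900722) = 1.5546376198
R = 1.5546376198/3 = 0.5182125399
Shift from A(h/2): −0.0004443831.

0.518213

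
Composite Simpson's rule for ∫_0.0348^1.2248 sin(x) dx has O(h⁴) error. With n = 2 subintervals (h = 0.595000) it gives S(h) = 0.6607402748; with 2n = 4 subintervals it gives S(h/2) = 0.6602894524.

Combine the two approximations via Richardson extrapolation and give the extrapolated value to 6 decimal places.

0.660259

r = 4, so 2^r = 16.
2^4*A(h/2) = 10.5646312384; minus A(h) gives 9.9038909636.
Divide by 2^4 − 1 = 15.
So the Richardson estimate is 0.6602593976.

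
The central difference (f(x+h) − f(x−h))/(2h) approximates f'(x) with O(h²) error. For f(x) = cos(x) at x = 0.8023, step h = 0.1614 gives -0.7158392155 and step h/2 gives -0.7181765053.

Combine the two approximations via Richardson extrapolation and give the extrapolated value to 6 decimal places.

Error is O(h^2); halving h shrinks it by 2^2 = 4.
Difference of the inputs: -0.7181765053 − (-0.7158392155) = -0.0023372898
Correction (A(h/2) − A(h))/(4 − 1) = (-0.0023372898)/3 = -0.0007790966
R = A(h/2) + (A(h/2) − A(h))/3 = -0.7181765053 − 0.0007790966 = -0.7189556019
Gap between inputs: 2.337e-03; correction applied: −0.0007790966.

-0.718956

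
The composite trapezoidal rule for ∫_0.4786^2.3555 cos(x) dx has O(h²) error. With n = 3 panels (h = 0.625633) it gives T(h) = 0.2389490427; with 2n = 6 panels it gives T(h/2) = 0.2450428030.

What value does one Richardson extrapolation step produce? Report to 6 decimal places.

Order 2 gives 2^r = 4 and 2^r − 1 = 3.
4·0.2450428030 = 0.9801712120; subtract 0.2389490427 → 0.7412221693
Divide by 2^2 − 1 = 3.
(4·0.2450428030 − 0.2389490427)/(4 − 1) = 0.2470740564
Gap between inputs: 6.094e-03; correction applied: +0.0020312534.

0.247074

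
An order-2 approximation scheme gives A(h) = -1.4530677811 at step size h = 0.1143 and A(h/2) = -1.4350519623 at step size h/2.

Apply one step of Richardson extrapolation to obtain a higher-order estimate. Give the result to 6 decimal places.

r = 2, so 2^r = 4.
4 × (-1.4350519623) − (-1.4530677811) = -4.2871400681
(-4.2871400681) ÷ 3 = -1.4290466894
Shift from A(h/2): +0.0060052729.

-1.429047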